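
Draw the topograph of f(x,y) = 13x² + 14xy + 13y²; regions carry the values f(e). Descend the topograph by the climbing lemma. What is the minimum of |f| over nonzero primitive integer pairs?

translate: b→-12 (≡14 mod 26), so (13,14,13)→(13,-12,12)
flip: (13,-12,12)→(12,12,13)
reduced (well bottom): (12,12,13) with a≤c, −a<b≤a
well minimum = a = 12

12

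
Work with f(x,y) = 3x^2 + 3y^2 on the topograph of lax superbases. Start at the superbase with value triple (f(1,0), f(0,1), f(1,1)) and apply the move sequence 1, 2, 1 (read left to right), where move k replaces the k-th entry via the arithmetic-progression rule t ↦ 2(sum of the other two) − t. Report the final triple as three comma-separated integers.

start (3,3,6) = (f(1,0),f(0,1),f(1,1))
replace slot 1: 2·(3+6) − 3 = 15 → (15,3,6)
replace slot 2: 2·(15+6) − 3 = 39 → (15,39,6)
replace slot 1: 2·(39+6) − 15 = 75 → (75,39,6)

75,39,6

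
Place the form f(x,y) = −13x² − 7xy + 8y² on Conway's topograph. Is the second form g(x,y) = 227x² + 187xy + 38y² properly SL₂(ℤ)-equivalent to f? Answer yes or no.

D₁ = 465, D₂ = 465
river cycle of f (length 10): (8, 7, -13), (-13, 19, 2), (2, 21, -3), (-3, 21, 2), (2, 19, -13), (-13, 7, 8), (8, 9, -12), (-12, 15, 5), (5, 15, -12), (-12, 9, 8)
river cycle of g (length 10): (5, 15, -12), (-12, 9, 8), (8, 7, -13), (-13, 19, 2), (2, 21, -3), (-3, 21, 2), (2, 19, -13), (-13, 7, 8), (8, 9, -12), (-12, 15, 5)
cycles coincide ⇒ equivalent

yes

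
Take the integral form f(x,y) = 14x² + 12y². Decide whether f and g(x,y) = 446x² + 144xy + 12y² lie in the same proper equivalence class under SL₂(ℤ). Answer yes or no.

D₁ = -672, D₂ = -672
f: flip: (14,0,12)→(12,0,14)
f: reduced (well bottom): (12,0,14) with a≤c, −a<b≤a
g: flip: (446,144,12)→(12,-144,446)
g: translate: b→0 (≡-144 mod 24), so (12,-144,446)→(12,0,14)
g: reduced (well bottom): (12,0,14) with a≤c, −a<b≤a
reduced forms (12, 0, 14) vs (12, 0, 14) ⇒ equivalent

yes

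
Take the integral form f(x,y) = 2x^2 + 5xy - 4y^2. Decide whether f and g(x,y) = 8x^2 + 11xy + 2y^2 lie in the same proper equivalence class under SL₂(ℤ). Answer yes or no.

D₁ = 57, D₂ = 57
river cycle of f (length 6): (-4, 3, 3), (3, 3, -4), (-4, 5, 2), (2, 7, -1), (-1, 7, 2), (2, 5, -4)
river cycle of g (length 6): (2, 5, -4), (-4, 3, 3), (3, 3, -4), (-4, 5, 2), (2, 7, -1), (-1, 7, 2)
cycles coincide ⇒ equivalent

yes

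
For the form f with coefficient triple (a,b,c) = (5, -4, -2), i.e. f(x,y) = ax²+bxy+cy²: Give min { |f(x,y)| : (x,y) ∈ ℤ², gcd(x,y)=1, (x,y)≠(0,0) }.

descent: ρ → (-2,4,5)  [lands on river]
river: ρ → (5,6,-1)
river: ρ → (-1,6,5)
river: ρ → (5,4,-2)
closes: descent 1, river 4
min |a| on river = 1

1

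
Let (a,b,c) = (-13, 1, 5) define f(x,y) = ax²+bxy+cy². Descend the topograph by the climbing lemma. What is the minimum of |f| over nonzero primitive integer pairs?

descent: ρ → (5,9,-9)  [lands on river]
river: ρ → (-9,9,5)
river: ρ → (5,11,-7)
river: ρ → (-7,3,9)
river: ρ → (9,15,-1)
river: ρ → (-1,15,9)
river: ρ → (9,3,-7)
river: ρ → (-7,11,5)
closes: descent 1, river 8
min |a| on river = 1

1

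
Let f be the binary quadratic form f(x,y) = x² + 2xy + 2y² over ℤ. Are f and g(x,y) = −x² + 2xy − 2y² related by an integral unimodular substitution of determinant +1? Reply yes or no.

D₁ = -4, D₂ = -4
f: translate: b→0 (≡2 mod 2), so (1,2,2)→(1,0,1)
f: reduced (well bottom): (1,0,1) with a≤c, −a<b≤a
g is negative-definite; reduce −g:
−g: translate: b→0 (≡-2 mod 2), so (1,-2,2)→(1,0,1)
−g: reduced (well bottom): (1,0,1) with a≤c, −a<b≤a
flip sign back: reduced form of g is (-1,0,-1)
reduced forms (1, 0, 1) vs (-1, 0, -1) ⇒ inequivalent

no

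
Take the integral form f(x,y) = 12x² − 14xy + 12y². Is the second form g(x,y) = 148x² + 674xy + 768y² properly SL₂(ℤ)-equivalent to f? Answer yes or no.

D₁ = -380, D₂ = -380
f: translate: b→10 (≡-14 mod 24), so (12,-14,12)→(12,10,10)
f: flip: (12,10,10)→(10,-10,12)
f: translate: b→10 (≡-10 mod 20), so (10,-10,12)→(10,10,12)
f: reduced (well bottom): (10,10,12) with a≤c, −a<b≤a
g: translate: b→82 (≡674 mod 296), so (148,674,768)→(148,82,12)
g: flip: (148,82,12)→(12,-82,148)
g: translate: b→-10 (≡-82 mod 24), so (12,-82,148)→(12,-10,10)
g: flip: (12,-10,10)→(10,10,12)
g: reduced (well bottom): (10,10,12) with a≤c, −a<b≤a
reduced forms (10, 10, 12) vs (10, 10, 12) ⇒ equivalent

yes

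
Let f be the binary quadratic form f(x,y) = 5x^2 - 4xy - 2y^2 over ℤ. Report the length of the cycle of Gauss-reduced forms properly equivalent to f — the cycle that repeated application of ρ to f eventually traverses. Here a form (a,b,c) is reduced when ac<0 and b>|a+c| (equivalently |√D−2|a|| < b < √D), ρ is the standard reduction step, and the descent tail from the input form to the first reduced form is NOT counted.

D = 56, ⌊√D⌋ = 7
descent: ρ → (-2,4,5)  [lands on river]
river: ρ → (5,6,-1)
river: ρ → (-1,6,5)
river: ρ → (5,4,-2)
ρ-cycle length = 4 (tail of 1 descent step not counted)

4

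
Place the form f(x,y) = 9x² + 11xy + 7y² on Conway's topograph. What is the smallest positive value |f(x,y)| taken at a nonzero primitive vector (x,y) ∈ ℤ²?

translate: b→-7 (≡11 mod 18), so (9,11,7)→(9,-7,5)
flip: (9,-7,5)→(5,7,9)
translate: b→-3 (≡7 mod 10), so (5,7,9)→(5,-3,7)
reduced (well bottom): (5,-3,7) with a≤c, −a<b≤a
well minimum = a = 5

5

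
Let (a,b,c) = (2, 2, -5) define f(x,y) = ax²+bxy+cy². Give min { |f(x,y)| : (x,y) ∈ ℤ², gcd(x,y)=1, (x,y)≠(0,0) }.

descent: ρ → (-5,-2,2)
descent: ρ → (2,6,-1)  [lands on river]
river: ρ → (-1,6,2)
closes: descent 2, river 2
min |a| on river = 1

1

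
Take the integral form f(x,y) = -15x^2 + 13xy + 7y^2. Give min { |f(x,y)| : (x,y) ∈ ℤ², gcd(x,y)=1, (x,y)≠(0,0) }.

river: ρ → (7,15,-13)
river: ρ → (-13,11,9)
river: ρ → (9,7,-15)
river: ρ → (-15,23,1)
river: ρ → (1,23,-15)
river: ρ → (-15,7,9)
river: ρ → (9,11,-13)
river: ρ → (-13,15,7)
river: ρ → (7,13,-15)
river: ρ → (-15,17,5)
river: ρ → (5,23,-3)
river: ρ → (-3,19,19)
river: ρ → (19,19,-3)
river: ρ → (-3,23,5)
river: ρ → (5,17,-15)
river: ρ → (-15,13,7)
closes: descent 0, river 16
min |a| on river = 1

1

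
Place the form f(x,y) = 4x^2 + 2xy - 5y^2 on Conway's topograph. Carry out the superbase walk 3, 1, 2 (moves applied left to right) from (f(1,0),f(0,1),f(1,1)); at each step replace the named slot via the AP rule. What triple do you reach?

start (4,-5,1) = (f(1,0),f(0,1),f(1,1))
replace slot 3: 2·(4+(-5)) − 1 = -3 → (4,-5,-3)
replace slot 1: 2·((-5)+(-3)) − 4 = -20 → (-20,-5,-3)
replace slot 2: 2·((-20)+(-3)) − (-5) = -41 → (-20,-41,-3)

-20,-41,-3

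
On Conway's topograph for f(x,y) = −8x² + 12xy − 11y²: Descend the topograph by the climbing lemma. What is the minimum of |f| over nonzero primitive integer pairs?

translate: b→4 (≡-12 mod 16), so (8,-12,11)→(8,4,7)
flip: (8,4,7)→(7,-4,8)
reduced (well bottom): (7,-4,8) with a≤c, −a<b≤a
well minimum |f| = |-7| = 7 (negative-definite)

7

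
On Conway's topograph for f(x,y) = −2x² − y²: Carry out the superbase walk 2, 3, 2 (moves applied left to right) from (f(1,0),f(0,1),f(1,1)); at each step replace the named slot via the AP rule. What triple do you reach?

start (-2,-1,-3) = (f(1,0),f(0,1),f(1,1))
replace slot 2: 2·((-2)+(-3)) − (-1) = -9 → (-2,-9,-3)
replace slot 3: 2·((-2)+(-9)) − (-3) = -19 → (-2,-9,-19)
replace slot 2: 2·((-2)+(-19)) − (-9) = -33 → (-2,-33,-19)

-2,-33,-19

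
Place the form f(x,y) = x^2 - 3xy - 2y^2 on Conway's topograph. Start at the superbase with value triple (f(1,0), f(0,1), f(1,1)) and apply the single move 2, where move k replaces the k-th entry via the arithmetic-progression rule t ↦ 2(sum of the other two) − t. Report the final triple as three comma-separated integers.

start (1,-2,-4) = (f(1,0),f(0,1),f(1,1))
replace slot 2: 2·(1+(-4)) − (-2) = -4 → (1,-4,-4)

1,-4,-4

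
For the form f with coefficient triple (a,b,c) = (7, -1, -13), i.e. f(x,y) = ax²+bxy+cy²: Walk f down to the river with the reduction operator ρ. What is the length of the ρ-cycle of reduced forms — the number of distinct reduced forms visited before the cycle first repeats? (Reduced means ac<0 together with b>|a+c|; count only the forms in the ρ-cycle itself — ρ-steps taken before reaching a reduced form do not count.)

D = 365, ⌊√D⌋ = 19
descent: ρ → (-13,1,7)
descent: ρ → (7,13,-7)  [lands on river]
river: ρ → (-7,15,5)
river: ρ → (5,15,-7)
river: ρ → (-7,13,7)
river: ρ → (7,15,-5)
river: ρ → (-5,15,7)
ρ-cycle length = 6 (tail of 2 descent steps not counted)

6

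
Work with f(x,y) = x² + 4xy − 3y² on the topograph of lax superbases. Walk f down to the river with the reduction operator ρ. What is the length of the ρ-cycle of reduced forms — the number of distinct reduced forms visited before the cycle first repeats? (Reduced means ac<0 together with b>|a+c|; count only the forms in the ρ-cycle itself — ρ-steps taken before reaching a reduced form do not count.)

D = 28, ⌊√D⌋ = 5
river: ρ → (-3,2,2)
river: ρ → (2,2,-3)
river: ρ → (-3,4,1)
river: ρ → (1,4,-3)
ρ-cycle length = 4 (tail of 0 descent steps not counted)

4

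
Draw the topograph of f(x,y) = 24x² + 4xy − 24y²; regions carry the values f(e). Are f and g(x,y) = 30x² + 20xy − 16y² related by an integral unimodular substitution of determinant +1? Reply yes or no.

D₁ = 2320, D₂ = 2320
river cycle of f (length 6): (-24, 44, 4), (4, 44, -24), (-24, 4, 24), (24, 44, -4), (-4, 44, 24), (24, 4, -24)
river cycle of g (length 6): (-16, 44, 6), (6, 40, -30), (-30, 20, 16), (16, 44, -6), (-6, 40, 30), (30, 20, -16)
cycles differ ⇒ inequivalent

no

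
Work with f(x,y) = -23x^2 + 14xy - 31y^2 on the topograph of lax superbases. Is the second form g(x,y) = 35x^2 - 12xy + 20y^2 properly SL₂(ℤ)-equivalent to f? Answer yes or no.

D₁ = -2656, D₂ = -2656
f is negative-definite; reduce −f:
−f: reduced (well bottom): (23,-14,31) with a≤c, −a<b≤a
flip sign back: reduced form of f is (-23,14,-31)
g: flip: (35,-12,20)→(20,12,35)
g: reduced (well bottom): (20,12,35) with a≤c, −a<b≤a
reduced forms (-23, 14, -31) vs (20, 12, 35) ⇒ inequivalent

no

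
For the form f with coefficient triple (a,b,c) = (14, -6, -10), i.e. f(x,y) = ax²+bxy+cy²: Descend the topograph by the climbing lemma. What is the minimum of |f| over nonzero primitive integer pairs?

descent: ρ → (-10,6,14)  [lands on river]
river: ρ → (14,22,-2)
river: ρ → (-2,22,14)
river: ρ → (14,6,-10)
river: ρ → (-10,14,10)
river: ρ → (10,6,-14)
river: ρ → (-14,22,2)
river: ρ → (2,22,-14)
river: ρ → (-14,6,10)
river: ρ → (10,14,-10)
closes: descent 1, river 10
min |a| on river = 2

2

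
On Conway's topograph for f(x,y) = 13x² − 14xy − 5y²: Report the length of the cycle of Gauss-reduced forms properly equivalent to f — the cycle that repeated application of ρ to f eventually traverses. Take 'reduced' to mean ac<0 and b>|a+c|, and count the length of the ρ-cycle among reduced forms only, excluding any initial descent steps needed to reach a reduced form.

D = 456, ⌊√D⌋ = 21
descent: ρ → (-5,14,13)  [lands on river]
river: ρ → (13,12,-6)
river: ρ → (-6,12,13)
river: ρ → (13,14,-5)
river: ρ → (-5,16,10)
river: ρ → (10,4,-11)
river: ρ → (-11,18,3)
river: ρ → (3,18,-11)
river: ρ → (-11,4,10)
river: ρ → (10,16,-5)
ρ-cycle length = 10 (tail of 1 descent step not counted)

10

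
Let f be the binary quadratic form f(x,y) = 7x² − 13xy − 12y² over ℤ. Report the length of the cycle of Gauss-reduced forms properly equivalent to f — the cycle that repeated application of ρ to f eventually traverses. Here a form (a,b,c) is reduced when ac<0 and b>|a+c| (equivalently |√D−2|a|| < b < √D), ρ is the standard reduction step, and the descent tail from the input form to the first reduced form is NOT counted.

D = 505, ⌊√D⌋ = 22
descent: ρ → (-12,13,7)  [lands on river]
river: ρ → (7,15,-10)
river: ρ → (-10,5,12)
river: ρ → (12,19,-3)
river: ρ → (-3,17,18)
river: ρ → (18,19,-2)
river: ρ → (-2,21,8)
river: ρ → (8,11,-12)
ρ-cycle length = 8 (tail of 1 descent step not counted)

8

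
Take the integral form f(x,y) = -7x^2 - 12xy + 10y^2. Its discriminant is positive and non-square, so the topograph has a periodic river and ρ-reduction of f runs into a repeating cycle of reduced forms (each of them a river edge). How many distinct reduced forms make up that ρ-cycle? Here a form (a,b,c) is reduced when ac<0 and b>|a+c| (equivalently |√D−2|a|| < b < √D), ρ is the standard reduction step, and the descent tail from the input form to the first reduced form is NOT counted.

D = 424, ⌊√D⌋ = 20
descent: ρ → (10,12,-7)  [lands on river]
river: ρ → (-7,16,6)
river: ρ → (6,20,-1)
river: ρ → (-1,20,6)
river: ρ → (6,16,-7)
river: ρ → (-7,12,10)
river: ρ → (10,8,-9)
river: ρ → (-9,10,9)
river: ρ → (9,8,-10)
river: ρ → (-10,12,7)
river: ρ → (7,16,-6)
river: ρ → (-6,20,1)
river: ρ → (1,20,-6)
river: ρ → (-6,16,7)
river: ρ → (7,12,-10)
river: ρ → (-10,8,9)
river: ρ → (9,10,-9)
river: ρ → (-9,8,10)
ρ-cycle length = 18 (tail of 1 descent step not counted)

18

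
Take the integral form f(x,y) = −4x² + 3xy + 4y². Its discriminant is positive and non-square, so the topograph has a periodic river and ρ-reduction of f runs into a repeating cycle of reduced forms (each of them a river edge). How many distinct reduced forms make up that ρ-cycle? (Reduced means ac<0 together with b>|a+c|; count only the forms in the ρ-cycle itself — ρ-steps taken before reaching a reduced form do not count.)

D = 73, ⌊√D⌋ = 8
river: ρ → (4,5,-3)
river: ρ → (-3,7,2)
river: ρ → (2,5,-6)
river: ρ → (-6,7,1)
river: ρ → (1,7,-6)
river: ρ → (-6,5,2)
river: ρ → (2,7,-3)
river: ρ → (-3,5,4)
river: ρ → (4,3,-4)
river: ρ → (-4,5,3)
river: ρ → (3,7,-2)
river: ρ → (-2,5,6)
river: ρ → (6,7,-1)
river: ρ → (-1,7,6)
river: ρ → (6,5,-2)
river: ρ → (-2,7,3)
river: ρ → (3,5,-4)
river: ρ → (-4,3,4)
ρ-cycle length = 18 (tail of 0 descent steps not counted)

18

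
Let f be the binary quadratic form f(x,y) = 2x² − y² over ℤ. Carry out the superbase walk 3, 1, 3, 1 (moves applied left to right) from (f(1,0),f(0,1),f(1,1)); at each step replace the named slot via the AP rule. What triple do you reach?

start (2,-1,1) = (f(1,0),f(0,1),f(1,1))
replace slot 3: 2·(2+(-1)) − 1 = 1 → (2,-1,1)
replace slot 1: 2·((-1)+1) − 2 = -2 → (-2,-1,1)
replace slot 3: 2·((-2)+(-1)) − 1 = -7 → (-2,-1,-7)
replace slot 1: 2·((-1)+(-7)) − (-2) = -14 → (-14,-1,-7)

-14,-1,-7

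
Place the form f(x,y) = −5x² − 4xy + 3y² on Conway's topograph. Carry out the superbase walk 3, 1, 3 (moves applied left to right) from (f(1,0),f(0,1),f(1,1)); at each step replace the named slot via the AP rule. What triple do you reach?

start (-5,3,-6) = (f(1,0),f(0,1),f(1,1))
replace slot 3: 2·((-5)+3) − (-6) = 2 → (-5,3,2)
replace slot 1: 2·(3+2) − (-5) = 15 → (15,3,2)
replace slot 3: 2·(15+3) − 2 = 34 → (15,3,34)

15,3,34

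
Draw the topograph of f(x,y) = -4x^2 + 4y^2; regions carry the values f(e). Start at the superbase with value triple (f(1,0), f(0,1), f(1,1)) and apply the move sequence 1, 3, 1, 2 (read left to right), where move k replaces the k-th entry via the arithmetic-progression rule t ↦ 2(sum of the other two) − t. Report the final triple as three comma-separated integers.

start (-4,4,0) = (f(1,0),f(0,1),f(1,1))
replace slot 1: 2·(4+0) − (-4) = 12 → (12,4,0)
replace slot 3: 2·(12+4) − 0 = 32 → (12,4,32)
replace slot 1: 2·(4+32) − 12 = 60 → (60,4,32)
replace slot 2: 2·(60+32) − 4 = 180 → (60,180,32)

60,180,32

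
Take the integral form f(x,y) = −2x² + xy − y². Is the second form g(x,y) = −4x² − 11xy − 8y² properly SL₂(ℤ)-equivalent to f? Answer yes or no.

D₁ = -7, D₂ = -7
f is negative-definite; reduce −f:
−f: flip: (2,-1,1)→(1,1,2)
−f: reduced (well bottom): (1,1,2) with a≤c, −a<b≤a
flip sign back: reduced form of f is (-1,-1,-2)
g is negative-definite; reduce −g:
−g: translate: b→3 (≡11 mod 8), so (4,11,8)→(4,3,1)
−g: flip: (4,3,1)→(1,-3,4)
−g: translate: b→1 (≡-3 mod 2), so (1,-3,4)→(1,1,2)
−g: reduced (well bottom): (1,1,2) with a≤c, −a<b≤a
flip sign back: reduced form of g is (-1,-1,-2)
reduced forms (-1, -1, -2) vs (-1, -1, -2) ⇒ equivalent

yes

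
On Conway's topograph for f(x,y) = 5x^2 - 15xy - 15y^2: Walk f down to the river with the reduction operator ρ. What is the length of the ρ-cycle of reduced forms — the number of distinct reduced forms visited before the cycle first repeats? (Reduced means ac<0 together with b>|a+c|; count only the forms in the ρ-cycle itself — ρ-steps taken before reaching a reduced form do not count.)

D = 525, ⌊√D⌋ = 22
descent: ρ → (-15,15,5)  [lands on river]
river: ρ → (5,15,-15)
ρ-cycle length = 2 (tail of 1 descent step not counted)

2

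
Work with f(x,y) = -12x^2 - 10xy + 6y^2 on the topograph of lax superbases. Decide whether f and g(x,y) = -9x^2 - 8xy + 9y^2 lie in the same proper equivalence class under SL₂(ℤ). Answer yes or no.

D₁ = 388, D₂ = 388
river cycle of f (length 18): (6, 10, -12), (-12, 14, 4), (4, 18, -4), (-4, 14, 12), (12, 10, -6), (-6, 14, 8), (8, 18, -2), (-2, 18, 8), (8, 14, -6), (-6, 10, 12), … (8 more)
river cycle of g (length 22): (9, 8, -9), (-9, 10, 8), (8, 6, -11), (-11, 16, 3), (3, 14, -16), (-16, 18, 1), (1, 18, -16), (-16, 14, 3), (3, 16, -11), (-11, 6, 8), … (12 more)
cycles differ ⇒ inequivalent

no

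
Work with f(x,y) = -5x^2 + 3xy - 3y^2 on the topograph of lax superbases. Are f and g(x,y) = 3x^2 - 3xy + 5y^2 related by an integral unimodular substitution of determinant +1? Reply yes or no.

D₁ = -51, D₂ = -51
f is negative-definite; reduce −f:
−f: flip: (5,-3,3)→(3,3,5)
−f: reduced (well bottom): (3,3,5) with a≤c, −a<b≤a
flip sign back: reduced form of f is (-3,-3,-5)
g: translate: b→3 (≡-3 mod 6), so (3,-3,5)→(3,3,5)
g: reduced (well bottom): (3,3,5) with a≤c, −a<b≤a
reduced forms (-3, -3, -5) vs (3, 3, 5) ⇒ inequivalent

no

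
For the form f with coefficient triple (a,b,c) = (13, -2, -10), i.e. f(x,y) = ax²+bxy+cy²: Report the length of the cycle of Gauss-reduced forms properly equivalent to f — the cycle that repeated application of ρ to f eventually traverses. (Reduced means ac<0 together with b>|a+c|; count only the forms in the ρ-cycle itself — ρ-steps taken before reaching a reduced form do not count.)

D = 524, ⌊√D⌋ = 22
descent: ρ → (-10,22,1)  [lands on river]
river: ρ → (1,22,-10)
river: ρ → (-10,18,5)
river: ρ → (5,22,-2)
river: ρ → (-2,22,5)
river: ρ → (5,18,-10)
ρ-cycle length = 6 (tail of 1 descent step not counted)

6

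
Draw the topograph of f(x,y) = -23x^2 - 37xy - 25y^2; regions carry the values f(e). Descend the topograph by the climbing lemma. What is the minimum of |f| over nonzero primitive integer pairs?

translate: b→-9 (≡37 mod 46), so (23,37,25)→(23,-9,11)
flip: (23,-9,11)→(11,9,23)
reduced (well bottom): (11,9,23) with a≤c, −a<b≤a
well minimum |f| = |-11| = 11 (negative-definite)

11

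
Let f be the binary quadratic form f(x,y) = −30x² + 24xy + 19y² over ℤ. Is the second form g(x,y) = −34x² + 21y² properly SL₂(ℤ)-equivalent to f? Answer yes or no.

D₁ = 2856, D₂ = 2856
river cycle of f (length 8): (19, 52, -2), (-2, 52, 19), (19, 24, -30), (-30, 36, 13), (13, 42, -21), (-21, 42, 13), (13, 36, -30), (-30, 24, 19)
river cycle of g (length 8): (21, 42, -13), (-13, 36, 30), (30, 24, -19), (-19, 52, 2), (2, 52, -19), (-19, 24, 30), (30, 36, -13), (-13, 42, 21)
cycles differ ⇒ inequivalent

no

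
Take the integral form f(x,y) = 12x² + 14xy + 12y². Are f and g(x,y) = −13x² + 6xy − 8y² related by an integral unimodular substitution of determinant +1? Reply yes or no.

D₁ = -380, D₂ = -380
f: translate: b→-10 (≡14 mod 24), so (12,14,12)→(12,-10,10)
f: flip: (12,-10,10)→(10,10,12)
f: reduced (well bottom): (10,10,12) with a≤c, −a<b≤a
g is negative-definite; reduce −g:
−g: flip: (13,-6,8)→(8,6,13)
−g: reduced (well bottom): (8,6,13) with a≤c, −a<b≤a
flip sign back: reduced form of g is (-8,-6,-13)
reduced forms (10, 10, 12) vs (-8, -6, -13) ⇒ inequivalent

no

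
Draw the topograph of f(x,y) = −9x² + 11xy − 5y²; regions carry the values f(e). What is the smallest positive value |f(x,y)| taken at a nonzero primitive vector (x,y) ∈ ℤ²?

translate: b→7 (≡-11 mod 18), so (9,-11,5)→(9,7,3)
flip: (9,7,3)→(3,-7,9)
translate: b→-1 (≡-7 mod 6), so (3,-7,9)→(3,-1,5)
reduced (well bottom): (3,-1,5) with a≤c, −a<b≤a
well minimum |f| = |-3| = 3 (negative-definite)

3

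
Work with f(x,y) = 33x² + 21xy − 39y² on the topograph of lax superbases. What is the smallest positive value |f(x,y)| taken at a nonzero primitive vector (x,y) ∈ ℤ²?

river: ρ → (-39,57,15)
river: ρ → (15,63,-27)
river: ρ → (-27,45,33)
river: ρ → (33,21,-39)
closes: descent 0, river 4
min |a| on river = 15

15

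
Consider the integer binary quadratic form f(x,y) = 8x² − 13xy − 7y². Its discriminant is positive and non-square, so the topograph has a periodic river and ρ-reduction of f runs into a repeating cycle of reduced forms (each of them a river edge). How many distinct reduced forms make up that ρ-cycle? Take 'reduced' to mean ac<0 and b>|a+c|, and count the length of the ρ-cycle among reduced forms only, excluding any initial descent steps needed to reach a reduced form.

D = 393, ⌊√D⌋ = 19
descent: ρ → (-7,13,8)  [lands on river]
river: ρ → (8,19,-1)
river: ρ → (-1,19,8)
river: ρ → (8,13,-7)
river: ρ → (-7,15,6)
river: ρ → (6,9,-13)
river: ρ → (-13,17,2)
river: ρ → (2,19,-4)
river: ρ → (-4,13,14)
river: ρ → (14,15,-3)
river: ρ → (-3,15,14)
river: ρ → (14,13,-4)
river: ρ → (-4,19,2)
river: ρ → (2,17,-13)
river: ρ → (-13,9,6)
river: ρ → (6,15,-7)
ρ-cycle length = 16 (tail of 1 descent step not counted)

16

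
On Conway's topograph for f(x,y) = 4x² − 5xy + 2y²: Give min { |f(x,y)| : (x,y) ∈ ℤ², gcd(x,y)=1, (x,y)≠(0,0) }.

translate: b→3 (≡-5 mod 8), so (4,-5,2)→(4,3,1)
flip: (4,3,1)→(1,-3,4)
translate: b→1 (≡-3 mod 2), so (1,-3,4)→(1,1,2)
reduced (well bottom): (1,1,2) with a≤c, −a<b≤a
well minimum = a = 1

1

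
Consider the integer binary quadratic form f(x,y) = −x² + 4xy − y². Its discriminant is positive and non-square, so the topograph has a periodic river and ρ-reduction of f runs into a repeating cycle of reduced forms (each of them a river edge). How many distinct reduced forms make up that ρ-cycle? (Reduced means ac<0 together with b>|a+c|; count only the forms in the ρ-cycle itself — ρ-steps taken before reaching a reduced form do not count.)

D = 12, ⌊√D⌋ = 3
descent: ρ → (-1,2,2)  [lands on river]
river: ρ → (2,2,-1)
ρ-cycle length = 2 (tail of 1 descent step not counted)

2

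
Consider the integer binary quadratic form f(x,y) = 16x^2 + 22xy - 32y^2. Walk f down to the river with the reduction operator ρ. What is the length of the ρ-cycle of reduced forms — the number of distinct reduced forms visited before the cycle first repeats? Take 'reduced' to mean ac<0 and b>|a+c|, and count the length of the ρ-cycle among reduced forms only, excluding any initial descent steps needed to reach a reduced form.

D = 2532, ⌊√D⌋ = 50
river: ρ → (-32,42,6)
river: ρ → (6,42,-32)
river: ρ → (-32,22,16)
river: ρ → (16,42,-12)
river: ρ → (-12,30,34)
river: ρ → (34,38,-8)
river: ρ → (-8,42,24)
river: ρ → (24,6,-26)
river: ρ → (-26,46,4)
river: ρ → (4,50,-2)
river: ρ → (-2,50,4)
river: ρ → (4,46,-26)
river: ρ → (-26,6,24)
river: ρ → (24,42,-8)
river: ρ → (-8,38,34)
river: ρ → (34,30,-12)
river: ρ → (-12,42,16)
river: ρ → (16,22,-32)
ρ-cycle length = 18 (tail of 0 descent steps not counted)

18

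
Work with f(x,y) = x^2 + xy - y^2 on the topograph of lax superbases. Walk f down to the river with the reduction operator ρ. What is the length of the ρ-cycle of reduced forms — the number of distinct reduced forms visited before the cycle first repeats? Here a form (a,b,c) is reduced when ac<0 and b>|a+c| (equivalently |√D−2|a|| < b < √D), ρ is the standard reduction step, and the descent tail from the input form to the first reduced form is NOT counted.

D = 5, ⌊√D⌋ = 2
river: ρ → (-1,1,1)
river: ρ → (1,1,-1)
ρ-cycle length = 2 (tail of 0 descent steps not counted)

2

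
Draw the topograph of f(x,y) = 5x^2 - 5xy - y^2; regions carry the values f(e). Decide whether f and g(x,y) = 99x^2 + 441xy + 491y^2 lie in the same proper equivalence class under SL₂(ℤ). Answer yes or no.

D₁ = 45, D₂ = 45
river cycle of f (length 2): (-1, 5, 5), (5, 5, -1)
river cycle of g (length 2): (5, 5, -1), (-1, 5, 5)
cycles coincide ⇒ equivalent

yes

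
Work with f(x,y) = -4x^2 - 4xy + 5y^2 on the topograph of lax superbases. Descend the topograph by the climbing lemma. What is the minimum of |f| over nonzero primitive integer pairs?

descent: ρ → (5,4,-4)  [lands on river]
river: ρ → (-4,4,5)
river: ρ → (5,6,-3)
river: ρ → (-3,6,5)
closes: descent 1, river 4
min |a| on river = 3

3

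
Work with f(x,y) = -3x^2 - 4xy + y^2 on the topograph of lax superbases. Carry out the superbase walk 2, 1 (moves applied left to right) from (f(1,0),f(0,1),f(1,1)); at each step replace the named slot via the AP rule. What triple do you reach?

start (-3,1,-6) = (f(1,0),f(0,1),f(1,1))
replace slot 2: 2·((-3)+(-6)) − 1 = -19 → (-3,-19,-6)
replace slot 1: 2·((-19)+(-6)) − (-3) = -47 → (-47,-19,-6)

-47,-19,-6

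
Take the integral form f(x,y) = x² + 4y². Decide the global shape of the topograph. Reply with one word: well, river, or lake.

D = b²−4ac = 0² − 4·1·4 = -16
D < 0 ⇒ definite ⇒ every region one sign ⇒ single well

well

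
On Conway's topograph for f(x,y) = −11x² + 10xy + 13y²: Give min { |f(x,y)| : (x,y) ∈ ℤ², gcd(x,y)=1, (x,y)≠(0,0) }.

river: ρ → (13,16,-8)
river: ρ → (-8,16,13)
river: ρ → (13,10,-11)
river: ρ → (-11,12,12)
river: ρ → (12,12,-11)
river: ρ → (-11,10,13)
closes: descent 0, river 6
min |a| on river = 8

8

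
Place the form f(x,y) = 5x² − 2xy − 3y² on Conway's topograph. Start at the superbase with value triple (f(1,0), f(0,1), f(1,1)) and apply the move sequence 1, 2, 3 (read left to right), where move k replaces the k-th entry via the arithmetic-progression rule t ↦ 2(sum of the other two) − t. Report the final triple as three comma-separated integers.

start (5,-3,0) = (f(1,0),f(0,1),f(1,1))
replace slot 1: 2·((-3)+0) − 5 = -11 → (-11,-3,0)
replace slot 2: 2·((-11)+0) − (-3) = -19 → (-11,-19,0)
replace slot 3: 2·((-11)+(-19)) − 0 = -60 → (-11,-19,-60)

-11,-19,-60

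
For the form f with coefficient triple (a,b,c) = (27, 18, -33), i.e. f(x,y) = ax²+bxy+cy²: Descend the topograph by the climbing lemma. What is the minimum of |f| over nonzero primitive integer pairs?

river: ρ → (-33,48,12)
river: ρ → (12,48,-33)
river: ρ → (-33,18,27)
river: ρ → (27,36,-24)
river: ρ → (-24,60,3)
river: ρ → (3,60,-24)
river: ρ → (-24,36,27)
river: ρ → (27,18,-33)
closes: descent 0, river 8
min |a| on river = 3

3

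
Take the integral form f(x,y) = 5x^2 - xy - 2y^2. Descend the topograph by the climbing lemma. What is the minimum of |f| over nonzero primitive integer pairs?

descent: ρ → (-2,5,2)  [lands on river]
river: ρ → (2,3,-4)
river: ρ → (-4,5,1)
river: ρ → (1,5,-4)
river: ρ → (-4,3,2)
river: ρ → (2,5,-2)
river: ρ → (-2,3,4)
river: ρ → (4,5,-1)
river: ρ → (-1,5,4)
river: ρ → (4,3,-2)
closes: descent 1, river 10
min |a| on river = 1

1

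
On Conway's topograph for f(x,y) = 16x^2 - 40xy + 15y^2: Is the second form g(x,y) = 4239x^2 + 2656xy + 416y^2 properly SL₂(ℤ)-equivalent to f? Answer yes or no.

D₁ = 640, D₂ = 640
river cycle of f (length 8): (15, 10, -9), (-9, 8, 16), (16, 24, -1), (-1, 24, 16), (16, 8, -9), (-9, 10, 15), (15, 20, -4), (-4, 20, 15)
river cycle of g (length 8): (15, 10, -9), (-9, 8, 16), (16, 24, -1), (-1, 24, 16), (16, 8, -9), (-9, 10, 15), (15, 20, -4), (-4, 20, 15)
cycles coincide ⇒ equivalent

yes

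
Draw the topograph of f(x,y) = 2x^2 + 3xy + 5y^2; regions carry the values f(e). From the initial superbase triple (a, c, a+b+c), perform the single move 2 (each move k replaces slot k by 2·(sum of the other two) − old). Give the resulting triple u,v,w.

start (2,5,10) = (f(1,0),f(0,1),f(1,1))
replace slot 2: 2·(2+10) − 5 = 19 → (2,19,10)

2,19,10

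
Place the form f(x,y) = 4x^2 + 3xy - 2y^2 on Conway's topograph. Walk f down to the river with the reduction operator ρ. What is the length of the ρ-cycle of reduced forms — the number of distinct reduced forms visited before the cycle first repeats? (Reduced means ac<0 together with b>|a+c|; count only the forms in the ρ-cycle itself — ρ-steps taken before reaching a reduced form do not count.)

D = 41, ⌊√D⌋ = 6
river: ρ → (-2,5,2)
river: ρ → (2,3,-4)
river: ρ → (-4,5,1)
river: ρ → (1,5,-4)
river: ρ → (-4,3,2)
river: ρ → (2,5,-2)
river: ρ → (-2,3,4)
river: ρ → (4,5,-1)
river: ρ → (-1,5,4)
river: ρ → (4,3,-2)
ρ-cycle length = 10 (tail of 0 descent steps not counted)

10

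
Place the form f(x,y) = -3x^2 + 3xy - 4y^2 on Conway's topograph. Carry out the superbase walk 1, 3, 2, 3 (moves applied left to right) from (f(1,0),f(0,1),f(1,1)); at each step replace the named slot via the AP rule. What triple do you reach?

start (-3,-4,-4) = (f(1,0),f(0,1),f(1,1))
replace slot 1: 2·((-4)+(-4)) − (-3) = -13 → (-13,-4,-4)
replace slot 3: 2·((-13)+(-4)) − (-4) = -30 → (-13,-4,-30)
replace slot 2: 2·((-13)+(-30)) − (-4) = -82 → (-13,-82,-30)
replace slot 3: 2·((-13)+(-82)) − (-30) = -160 → (-13,-82,-160)

-13,-82,-160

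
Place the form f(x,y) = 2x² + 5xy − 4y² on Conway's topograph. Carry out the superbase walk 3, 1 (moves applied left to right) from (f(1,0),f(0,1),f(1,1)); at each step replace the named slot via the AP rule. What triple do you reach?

start (2,-4,3) = (f(1,0),f(0,1),f(1,1))
replace slot 3: 2·(2+(-4)) − 3 = -7 → (2,-4,-7)
replace slot 1: 2·((-4)+(-7)) − 2 = -24 → (-24,-4,-7)

-24,-4,-7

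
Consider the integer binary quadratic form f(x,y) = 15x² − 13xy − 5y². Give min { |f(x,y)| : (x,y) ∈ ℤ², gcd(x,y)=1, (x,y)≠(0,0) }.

descent: ρ → (-5,13,15)  [lands on river]
river: ρ → (15,17,-3)
river: ρ → (-3,19,9)
river: ρ → (9,17,-5)
closes: descent 1, river 4
min |a| on river = 3

3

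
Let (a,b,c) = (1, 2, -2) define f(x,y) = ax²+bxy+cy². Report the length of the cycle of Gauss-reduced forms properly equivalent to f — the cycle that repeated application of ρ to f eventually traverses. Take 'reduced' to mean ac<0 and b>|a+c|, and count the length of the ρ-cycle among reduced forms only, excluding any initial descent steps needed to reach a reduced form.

D = 12, ⌊√D⌋ = 3
river: ρ → (-2,2,1)
river: ρ → (1,2,-2)
ρ-cycle length = 2 (tail of 0 descent steps not counted)

2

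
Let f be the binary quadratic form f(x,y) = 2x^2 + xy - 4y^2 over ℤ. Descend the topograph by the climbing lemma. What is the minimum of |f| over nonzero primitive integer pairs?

descent: ρ → (-4,-1,2)
descent: ρ → (2,5,-1)  [lands on river]
river: ρ → (-1,5,2)
river: ρ → (2,3,-3)
river: ρ → (-3,3,2)
closes: descent 2, river 4
min |a| on river = 1

1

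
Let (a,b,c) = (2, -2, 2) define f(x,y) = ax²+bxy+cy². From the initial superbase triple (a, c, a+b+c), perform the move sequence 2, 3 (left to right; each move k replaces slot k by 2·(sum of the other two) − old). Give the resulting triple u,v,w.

start (2,2,2) = (f(1,0),f(0,1),f(1,1))
replace slot 2: 2·(2+2) − 2 = 6 → (2,6,2)
replace slot 3: 2·(2+6) − 2 = 14 → (2,6,14)

2,6,14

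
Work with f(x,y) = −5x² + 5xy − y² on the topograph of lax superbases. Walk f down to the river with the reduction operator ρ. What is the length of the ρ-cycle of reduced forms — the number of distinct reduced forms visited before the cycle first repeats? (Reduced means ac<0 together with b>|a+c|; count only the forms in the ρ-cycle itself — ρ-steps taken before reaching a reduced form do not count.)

D = 5, ⌊√D⌋ = 2
descent: ρ → (-1,1,1)  [lands on river]
river: ρ → (1,1,-1)
ρ-cycle length = 2 (tail of 1 descent step not counted)

2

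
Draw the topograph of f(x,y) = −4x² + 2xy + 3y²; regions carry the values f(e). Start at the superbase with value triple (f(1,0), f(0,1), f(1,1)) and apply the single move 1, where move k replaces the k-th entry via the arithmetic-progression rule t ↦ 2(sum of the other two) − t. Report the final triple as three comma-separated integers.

start (-4,3,1) = (f(1,0),f(0,1),f(1,1))
replace slot 1: 2·(3+1) − (-4) = 12 → (12,3,1)

12,3,1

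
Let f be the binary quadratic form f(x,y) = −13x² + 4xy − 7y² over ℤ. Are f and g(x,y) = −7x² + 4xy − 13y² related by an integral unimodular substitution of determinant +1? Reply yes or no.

D₁ = -348, D₂ = -348
f is negative-definite; reduce −f:
−f: flip: (13,-4,7)→(7,4,13)
−f: reduced (well bottom): (7,4,13) with a≤c, −a<b≤a
flip sign back: reduced form of f is (-7,-4,-13)
g is negative-definite; reduce −g:
−g: reduced (well bottom): (7,-4,13) with a≤c, −a<b≤a
flip sign back: reduced form of g is (-7,4,-13)
reduced forms (-7, -4, -13) vs (-7, 4, -13) ⇒ inequivalent

no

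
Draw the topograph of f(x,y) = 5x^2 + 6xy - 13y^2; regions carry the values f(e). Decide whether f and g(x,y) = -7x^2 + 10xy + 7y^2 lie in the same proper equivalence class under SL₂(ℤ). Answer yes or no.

D₁ = 296, D₂ = 296
river cycle of f (length 6): (5, 16, -2), (-2, 16, 5), (5, 14, -5), (-5, 16, 2), (2, 16, -5), (-5, 14, 5)
river cycle of g (length 10): (7, 4, -10), (-10, 16, 1), (1, 16, -10), (-10, 4, 7), (7, 10, -7), (-7, 4, 10), (10, 16, -1), (-1, 16, 10), (10, 4, -7), (-7, 10, 7)
cycles differ ⇒ inequivalent

no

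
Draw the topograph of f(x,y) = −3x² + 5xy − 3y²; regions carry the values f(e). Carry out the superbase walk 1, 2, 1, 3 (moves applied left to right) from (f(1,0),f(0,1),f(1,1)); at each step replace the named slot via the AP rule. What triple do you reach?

start (-3,-3,-1) = (f(1,0),f(0,1),f(1,1))
replace slot 1: 2·((-3)+(-1)) − (-3) = -5 → (-5,-3,-1)
replace slot 2: 2·((-5)+(-1)) − (-3) = -9 → (-5,-9,-1)
replace slot 1: 2·((-9)+(-1)) − (-5) = -15 → (-15,-9,-1)
replace slot 3: 2·((-15)+(-9)) − (-1) = -47 → (-15,-9,-47)

-15,-9,-47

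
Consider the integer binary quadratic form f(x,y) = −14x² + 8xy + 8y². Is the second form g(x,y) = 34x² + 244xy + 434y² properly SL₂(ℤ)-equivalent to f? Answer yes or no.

D₁ = 512, D₂ = 512
river cycle of f (length 4): (8, 8, -14), (-14, 20, 2), (2, 20, -14), (-14, 8, 8)
river cycle of g (length 4): (2, 20, -14), (-14, 8, 8), (8, 8, -14), (-14, 20, 2)
cycles coincide ⇒ equivalent

yes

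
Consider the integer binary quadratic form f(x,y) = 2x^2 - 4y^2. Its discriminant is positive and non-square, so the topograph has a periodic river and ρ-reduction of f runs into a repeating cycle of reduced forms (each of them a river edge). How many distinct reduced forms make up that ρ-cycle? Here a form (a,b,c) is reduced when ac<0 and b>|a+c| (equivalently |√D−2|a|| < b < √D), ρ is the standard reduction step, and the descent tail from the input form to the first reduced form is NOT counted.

D = 32, ⌊√D⌋ = 5
descent: ρ → (-4,0,2)
descent: ρ → (2,4,-2)  [lands on river]
river: ρ → (-2,4,2)
ρ-cycle length = 2 (tail of 2 descent steps not counted)

2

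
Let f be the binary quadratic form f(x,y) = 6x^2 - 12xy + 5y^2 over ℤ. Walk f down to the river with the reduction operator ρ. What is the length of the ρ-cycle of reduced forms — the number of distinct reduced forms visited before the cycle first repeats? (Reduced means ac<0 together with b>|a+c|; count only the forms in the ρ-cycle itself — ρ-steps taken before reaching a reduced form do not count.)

D = 24, ⌊√D⌋ = 4
descent: ρ → (5,2,-1)
descent: ρ → (-1,4,2)  [lands on river]
river: ρ → (2,4,-1)
ρ-cycle length = 2 (tail of 2 descent steps not counted)

2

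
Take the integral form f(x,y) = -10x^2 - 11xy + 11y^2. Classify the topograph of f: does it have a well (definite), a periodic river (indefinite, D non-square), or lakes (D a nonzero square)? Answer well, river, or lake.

D = b²−4ac = (-11)² − 4·(-10)·11 = 561
D > 0 non-square ⇒ indefinite ⇒ periodic river

river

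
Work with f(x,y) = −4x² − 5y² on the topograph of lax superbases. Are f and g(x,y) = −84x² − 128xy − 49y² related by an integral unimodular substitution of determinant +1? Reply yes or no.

D₁ = -80, D₂ = -80
f is negative-definite; reduce −f:
−f: reduced (well bottom): (4,0,5) with a≤c, −a<b≤a
flip sign back: reduced form of f is (-4,0,-5)
g is negative-definite; reduce −g:
−g: translate: b→-40 (≡128 mod 168), so (84,128,49)→(84,-40,5)
−g: flip: (84,-40,5)→(5,40,84)
−g: translate: b→0 (≡40 mod 10), so (5,40,84)→(5,0,4)
−g: flip: (5,0,4)→(4,0,5)
−g: reduced (well bottom): (4,0,5) with a≤c, −a<b≤a
flip sign back: reduced form of g is (-4,0,-5)
reduced forms (-4, 0, -5) vs (-4, 0, -5) ⇒ equivalent

yes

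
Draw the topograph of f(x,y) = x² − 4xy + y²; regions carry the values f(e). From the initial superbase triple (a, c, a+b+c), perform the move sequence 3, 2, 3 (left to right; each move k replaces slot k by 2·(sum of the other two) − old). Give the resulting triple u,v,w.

start (1,1,-2) = (f(1,0),f(0,1),f(1,1))
replace slot 3: 2·(1+1) − (-2) = 6 → (1,1,6)
replace slot 2: 2·(1+6) − 1 = 13 → (1,13,6)
replace slot 3: 2·(1+13) − 6 = 22 → (1,13,22)

1,13,22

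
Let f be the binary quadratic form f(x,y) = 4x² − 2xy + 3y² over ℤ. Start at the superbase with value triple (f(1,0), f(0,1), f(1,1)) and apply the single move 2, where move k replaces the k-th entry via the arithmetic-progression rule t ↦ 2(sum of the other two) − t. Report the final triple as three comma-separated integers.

start (4,3,5) = (f(1,0),f(0,1),f(1,1))
replace slot 2: 2·(4+5) − 3 = 15 → (4,15,5)

4,15,5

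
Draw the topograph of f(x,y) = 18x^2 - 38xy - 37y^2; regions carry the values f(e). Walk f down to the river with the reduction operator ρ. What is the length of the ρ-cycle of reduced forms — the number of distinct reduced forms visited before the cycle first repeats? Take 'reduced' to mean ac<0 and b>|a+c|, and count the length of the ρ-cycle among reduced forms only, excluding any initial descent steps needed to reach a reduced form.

D = 4108, ⌊√D⌋ = 64
descent: ρ → (-37,38,18)  [lands on river]
river: ρ → (18,34,-41)
river: ρ → (-41,48,11)
river: ρ → (11,62,-6)
river: ρ → (-6,58,31)
river: ρ → (31,4,-33)
river: ρ → (-33,62,2)
river: ρ → (2,62,-33)
river: ρ → (-33,4,31)
river: ρ → (31,58,-6)
river: ρ → (-6,62,11)
river: ρ → (11,48,-41)
river: ρ → (-41,34,18)
river: ρ → (18,38,-37)
river: ρ → (-37,36,19)
river: ρ → (19,40,-33)
river: ρ → (-33,26,26)
river: ρ → (26,26,-33)
river: ρ → (-33,40,19)
river: ρ → (19,36,-37)
ρ-cycle length = 20 (tail of 1 descent step not counted)

20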